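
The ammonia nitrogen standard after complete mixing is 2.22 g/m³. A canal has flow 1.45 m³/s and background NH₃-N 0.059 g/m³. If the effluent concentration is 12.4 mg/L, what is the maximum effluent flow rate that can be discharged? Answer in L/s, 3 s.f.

Mass balance at complete mixing: C_std·(Q_w + Q_r) = Q_w·C_e + Q_r·C_b.
Rearranging, Q_w = Q_r·(C_std − C_b)/(C_e − C_std) = 1.45·(2.22 − 0.059) / (12.4 − 2.22) = 0.3078 m³/s.
= 307.8 L/s.

308 L/s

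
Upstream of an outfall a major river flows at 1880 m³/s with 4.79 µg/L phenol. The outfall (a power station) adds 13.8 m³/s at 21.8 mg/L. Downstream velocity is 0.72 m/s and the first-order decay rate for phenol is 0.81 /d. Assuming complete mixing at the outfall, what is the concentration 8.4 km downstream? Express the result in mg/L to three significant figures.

0.147 mg/L

4.79 µg/L = 0.00479 mg/L.
After complete mixing, C₀ = (13.8·21.8 + 1880·0.00479) / 1894 = 0.1636 mg/L.
Travel time t = 8400 m / 0.72 m/s = 1.167e+04 s = 0.135 d.
C = 0.1636·exp(−0.81·0.135) = 0.1636·0.8964 = 0.1467 mg/L.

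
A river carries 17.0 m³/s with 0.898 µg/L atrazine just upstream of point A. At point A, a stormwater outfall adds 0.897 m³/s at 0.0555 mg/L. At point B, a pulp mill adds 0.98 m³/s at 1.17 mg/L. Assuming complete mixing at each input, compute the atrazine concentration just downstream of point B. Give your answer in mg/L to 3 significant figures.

0.0642 mg/L

0.898 µg/L = 0.000898 mg/L.
After input A: C = (17·0.000898 + 0.897·0.0555) / 17.9 = 0.003635 mg/L.
After input B: C = (17.9·0.003635 + 0.98·1.17) / 18.88 = 0.06419 mg/L.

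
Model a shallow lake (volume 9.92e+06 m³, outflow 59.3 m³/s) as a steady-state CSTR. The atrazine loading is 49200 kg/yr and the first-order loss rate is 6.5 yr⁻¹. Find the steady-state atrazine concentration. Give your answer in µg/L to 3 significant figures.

25.4 µg/L

Outflow Q = 59.3 m³/s × 3.156e+07 s/yr = 1.871e+09 m³/yr.
Steady-state CSTR mass balance: W = Q·C + k·V·C, so C = W/(Q + kV).
Q + kV = 1.871e+09 + 6.5·9.92e+06 = 1.936e+09 m³/yr.
C = 49200/1.936e+09 = 2.542e-05 kg/m³ = 0.02542 mg/L = 25.42 µg/L.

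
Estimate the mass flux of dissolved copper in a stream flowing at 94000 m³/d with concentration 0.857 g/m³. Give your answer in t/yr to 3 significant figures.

94000 m³/d = 1.088 m³/s.
Mass flux = Q·C = 1.088 m³/s × 0.857 g/m³ = 0.9324 g/s.
= 0.9324 g/s × 31.56 = 29.42 t/yr.

29.4 t/yr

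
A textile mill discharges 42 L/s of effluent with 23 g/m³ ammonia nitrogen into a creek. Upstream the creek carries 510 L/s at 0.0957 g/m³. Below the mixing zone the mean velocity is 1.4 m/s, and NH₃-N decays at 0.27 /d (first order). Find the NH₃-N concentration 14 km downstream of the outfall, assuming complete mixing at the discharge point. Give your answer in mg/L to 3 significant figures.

1.78 mg/L

42 L/s = 0.042 m³/s.
510 L/s = 0.51 m³/s.
After complete mixing, C₀ = (0.042·23 + 0.51·0.0957) / 0.552 = 1.838 mg/L.
Travel time t = 1.4e+04 m / 1.4 m/s = 1e+04 s = 0.1157 d.
C = 1.838·exp(−0.27·0.1157) = 1.838·0.9692 = 1.782 mg/L.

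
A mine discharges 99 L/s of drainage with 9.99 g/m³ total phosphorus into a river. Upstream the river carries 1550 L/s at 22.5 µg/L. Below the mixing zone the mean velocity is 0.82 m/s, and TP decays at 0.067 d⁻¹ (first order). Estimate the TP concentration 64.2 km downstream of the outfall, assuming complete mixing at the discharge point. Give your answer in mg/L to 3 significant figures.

0.584 mg/L

99 L/s = 0.099 m³/s.
1550 L/s = 1.55 m³/s.
22.5 µg/L = 0.0225 mg/L.
After complete mixing, C₀ = (0.099·9.99 + 1.55·0.0225) / 1.649 = 0.6209 mg/L.
Travel time t = 6.42e+04 m / 0.82 m/s = 7.829e+04 s = 0.9062 d.
C = 0.6209·exp(−0.067·0.9062) = 0.6209·0.9411 = 0.5843 mg/L.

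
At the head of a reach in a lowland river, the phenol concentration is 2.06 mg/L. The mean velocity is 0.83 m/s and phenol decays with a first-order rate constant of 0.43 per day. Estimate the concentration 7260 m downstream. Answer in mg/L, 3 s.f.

1.97 mg/L

Travel time t = 7260 m / 0.83 m/s = 7260/0.83 = 8747 s = 0.1012 d.
First-order decay: C = 2.06·exp(−0.43·0.1012) = 2.06·0.9574 = 1.972 mg/L.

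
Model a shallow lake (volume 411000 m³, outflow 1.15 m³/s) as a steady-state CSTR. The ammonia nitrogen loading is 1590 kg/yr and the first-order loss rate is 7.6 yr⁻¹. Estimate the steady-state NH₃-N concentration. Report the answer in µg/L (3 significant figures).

40.3 µg/L

Outflow Q = 1.15 m³/s × 3.156e+07 s/yr = 3.629e+07 m³/yr.
Steady-state CSTR mass balance: W = Q·C + k·V·C, so C = W/(Q + kV).
Q + kV = 3.629e+07 + 7.6·411000 = 3.941e+07 m³/yr.
C = 1590/3.941e+07 = 4.034e-05 kg/m³ = 0.04034 mg/L = 40.34 µg/L.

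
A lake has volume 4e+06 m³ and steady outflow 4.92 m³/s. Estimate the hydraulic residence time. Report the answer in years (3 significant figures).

0.0258 yr

Q = 4.92 m³/s × 3.156e+07 s/yr = 1.553e+08 m³/yr.
Hydraulic residence time τ = V/Q = 4e+06/1.553e+08 = 0.02576 yr.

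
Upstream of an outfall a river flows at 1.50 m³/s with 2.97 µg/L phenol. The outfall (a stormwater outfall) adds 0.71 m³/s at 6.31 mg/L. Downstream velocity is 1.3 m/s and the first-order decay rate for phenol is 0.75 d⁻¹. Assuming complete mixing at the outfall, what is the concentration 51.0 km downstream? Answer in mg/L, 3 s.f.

2.97 µg/L = 0.00297 mg/L.
After complete mixing, C₀ = (0.71·6.31 + 1.5·0.00297) / 2.21 = 2.029 mg/L.
Travel time t = 5.1e+04 m / 1.3 m/s = 3.923e+04 s = 0.4541 d.
C = 2.029·exp(−0.75·0.4541) = 2.029·0.7114 = 1.444 mg/L.

1.44 mg/L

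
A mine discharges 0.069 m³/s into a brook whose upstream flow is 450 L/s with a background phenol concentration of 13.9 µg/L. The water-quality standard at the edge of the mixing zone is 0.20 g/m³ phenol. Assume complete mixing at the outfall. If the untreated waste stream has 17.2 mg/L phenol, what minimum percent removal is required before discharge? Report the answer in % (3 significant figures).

450 L/s = 0.45 m³/s.
13.9 µg/L = 0.0139 mg/L.
Mass balance: 0.2·0.519 = 0.069·Cₑ + 0.45·0.0139.
Cₑ = (0.1038 − 0.006255) / 0.069 = 1.414 mg/L.
Required removal = 1 − 1.414/17.2 = 91.78 %.

91.8 %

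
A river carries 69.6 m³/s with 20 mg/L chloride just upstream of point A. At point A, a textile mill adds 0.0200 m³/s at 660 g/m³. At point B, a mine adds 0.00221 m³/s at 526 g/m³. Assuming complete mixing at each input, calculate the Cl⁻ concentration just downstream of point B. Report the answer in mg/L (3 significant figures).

20.2 mg/L

After input A: C = (69.6·20 + 0.02·660) / 69.62 = 20.18 mg/L.
After input B: C = (69.62·20.18 + 0.00221·526) / 69.62 = 20.2 mg/L.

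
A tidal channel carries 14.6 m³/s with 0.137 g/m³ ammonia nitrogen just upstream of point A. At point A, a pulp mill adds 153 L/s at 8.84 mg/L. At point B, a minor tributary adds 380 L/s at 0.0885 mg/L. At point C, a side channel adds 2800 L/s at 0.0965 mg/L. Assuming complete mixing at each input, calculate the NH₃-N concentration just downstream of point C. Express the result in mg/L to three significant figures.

0.204 mg/L

153 L/s = 0.153 m³/s.
After input A: C = (14.6·0.137 + 0.153·8.84) / 14.75 = 0.2273 mg/L.
380 L/s = 0.38 m³/s.
After input B: C = (14.75·0.2273 + 0.38·0.0885) / 15.13 = 0.2238 mg/L.
2800 L/s = 2.8 m³/s.
After input C: C = (15.13·0.2238 + 2.8·0.0965) / 17.93 = 0.2039 mg/L.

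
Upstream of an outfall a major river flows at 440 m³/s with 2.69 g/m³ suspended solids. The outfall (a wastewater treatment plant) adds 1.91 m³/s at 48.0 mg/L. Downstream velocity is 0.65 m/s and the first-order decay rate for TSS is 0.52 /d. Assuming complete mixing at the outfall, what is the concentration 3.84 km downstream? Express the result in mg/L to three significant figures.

After complete mixing, C₀ = (1.91·48 + 440·2.69) / 441.9 = 2.886 mg/L.
Travel time t = 3840 m / 0.65 m/s = 5908 s = 0.06838 d.
C = 2.886·exp(−0.52·0.06838) = 2.886·0.9651 = 2.785 mg/L.

2.79 mg/L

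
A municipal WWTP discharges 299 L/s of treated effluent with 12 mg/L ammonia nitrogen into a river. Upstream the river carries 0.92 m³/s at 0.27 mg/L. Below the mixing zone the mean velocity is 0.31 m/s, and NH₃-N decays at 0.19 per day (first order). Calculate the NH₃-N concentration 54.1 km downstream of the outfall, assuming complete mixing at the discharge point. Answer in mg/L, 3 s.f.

299 L/s = 0.299 m³/s.
After complete mixing, C₀ = (0.299·12 + 0.92·0.27) / 1.219 = 3.147 mg/L.
Travel time t = 5.41e+04 m / 0.31 m/s = 1.745e+05 s = 2.02 d.
C = 3.147·exp(−0.19·2.02) = 3.147·0.6813 = 2.144 mg/L.

2.14 mg/L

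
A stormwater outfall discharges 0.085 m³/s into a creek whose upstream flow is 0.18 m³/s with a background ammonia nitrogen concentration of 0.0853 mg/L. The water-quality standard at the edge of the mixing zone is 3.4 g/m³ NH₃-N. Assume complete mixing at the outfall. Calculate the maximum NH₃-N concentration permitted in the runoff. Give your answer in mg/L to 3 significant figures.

Mass balance: 3.4·0.265 = 0.085·Cₑ + 0.18·0.0853.
Cₑ = (0.901 − 0.01535) / 0.085 = 10.42 mg/L.

10.4 mg/L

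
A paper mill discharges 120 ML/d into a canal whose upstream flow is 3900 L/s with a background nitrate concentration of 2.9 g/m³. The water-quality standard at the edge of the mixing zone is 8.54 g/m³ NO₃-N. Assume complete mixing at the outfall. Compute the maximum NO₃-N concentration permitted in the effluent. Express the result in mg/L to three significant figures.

24.4 mg/L

120 ML/d = 1.389 m³/s.
3900 L/s = 3.9 m³/s.
Mass balance: 8.54·5.289 = 1.389·Cₑ + 3.9·2.9.
Cₑ = (45.17 − 11.31) / 1.389 = 24.38 mg/L.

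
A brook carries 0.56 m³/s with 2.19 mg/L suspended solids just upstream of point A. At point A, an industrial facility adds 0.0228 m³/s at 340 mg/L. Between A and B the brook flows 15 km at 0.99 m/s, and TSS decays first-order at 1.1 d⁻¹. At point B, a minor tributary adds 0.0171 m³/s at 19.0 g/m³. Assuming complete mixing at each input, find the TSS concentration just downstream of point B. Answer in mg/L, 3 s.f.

After input A: C = (0.56·2.19 + 0.0228·340) / 0.5828 = 15.41 mg/L.
Over the 15 km reach to input B (t = 1.515e+04 s = 0.1754 d), decay gives C = 15.41·exp(−1.1·0.1754) = 12.7 mg/L.
After input B: C = (0.5828·12.7 + 0.0171·19) / 0.5999 = 12.88 mg/L.

12.9 mg/L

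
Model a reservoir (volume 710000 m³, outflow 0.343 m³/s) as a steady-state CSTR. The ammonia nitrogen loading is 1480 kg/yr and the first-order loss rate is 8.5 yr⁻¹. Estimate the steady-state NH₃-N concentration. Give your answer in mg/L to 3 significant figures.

Outflow Q = 0.343 m³/s × 3.156e+07 s/yr = 1.082e+07 m³/yr.
Steady-state CSTR mass balance: W = Q·C + k·V·C, so C = W/(Q + kV).
Q + kV = 1.082e+07 + 8.5·710000 = 1.686e+07 m³/yr.
C = 1480/1.686e+07 = 8.779e-05 kg/m³ = 0.08779 mg/L.

0.0878 mg/L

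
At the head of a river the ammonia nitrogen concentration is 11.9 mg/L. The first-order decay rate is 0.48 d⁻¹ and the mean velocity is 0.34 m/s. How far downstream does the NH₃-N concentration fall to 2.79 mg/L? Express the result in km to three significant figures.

88.8 km

From C = C₀·e^(−kt), t = ln(C₀/C)/k = ln(11.9/2.79)/0.48 = 1.45/0.48 = 3.022 d.
Distance = v·t = 0.34 m/s × 2.611e+05 s = 8.877e+04 m = 88.77 km.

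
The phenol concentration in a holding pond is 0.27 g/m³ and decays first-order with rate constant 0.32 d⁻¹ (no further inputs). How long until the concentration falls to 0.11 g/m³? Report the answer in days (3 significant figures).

t = ln(C₀/C)/k = ln(0.27/0.11)/0.32 = 0.8979/0.32 = 2.806 d.

2.81 d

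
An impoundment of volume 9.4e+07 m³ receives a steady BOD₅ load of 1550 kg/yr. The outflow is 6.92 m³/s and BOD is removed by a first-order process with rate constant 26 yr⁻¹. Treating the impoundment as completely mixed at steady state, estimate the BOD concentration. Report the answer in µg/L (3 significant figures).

0.582 µg/L

Outflow Q = 6.92 m³/s × 3.156e+07 s/yr = 2.184e+08 m³/yr.
Steady-state CSTR mass balance: W = Q·C + k·V·C, so C = W/(Q + kV).
Q + kV = 2.184e+08 + 26·9.4e+07 = 2.662e+09 m³/yr.
C = 1550/2.662e+09 = 5.822e-07 kg/m³ = 0.0005822 mg/L = 0.5822 µg/L.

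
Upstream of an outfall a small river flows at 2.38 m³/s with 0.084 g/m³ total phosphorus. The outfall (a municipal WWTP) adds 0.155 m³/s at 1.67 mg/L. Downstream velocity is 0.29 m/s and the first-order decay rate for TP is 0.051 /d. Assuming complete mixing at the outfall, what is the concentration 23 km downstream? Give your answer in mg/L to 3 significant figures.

0.173 mg/L

After complete mixing, C₀ = (0.155·1.67 + 2.38·0.084) / 2.535 = 0.181 mg/L.
Travel time t = 2.3e+04 m / 0.29 m/s = 7.931e+04 s = 0.9179 d.
C = 0.181·exp(−0.051·0.9179) = 0.181·0.9543 = 0.1727 mg/L.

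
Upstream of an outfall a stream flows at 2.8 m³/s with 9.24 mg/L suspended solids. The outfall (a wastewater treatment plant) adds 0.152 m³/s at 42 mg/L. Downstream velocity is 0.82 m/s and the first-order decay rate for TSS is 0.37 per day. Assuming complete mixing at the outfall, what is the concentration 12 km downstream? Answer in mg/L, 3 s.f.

10.3 mg/L

After complete mixing, C₀ = (0.152·42 + 2.8·9.24) / 2.952 = 10.93 mg/L.
Travel time t = 1.2e+04 m / 0.82 m/s = 1.463e+04 s = 0.1694 d.
C = 10.93·exp(−0.37·0.1694) = 10.93·0.9393 = 10.26 mg/L.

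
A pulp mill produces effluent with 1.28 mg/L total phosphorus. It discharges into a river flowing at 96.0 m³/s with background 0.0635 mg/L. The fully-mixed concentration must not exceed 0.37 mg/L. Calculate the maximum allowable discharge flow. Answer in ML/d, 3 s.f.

Mass balance at complete mixing: C_std·(Q_w + Q_r) = Q_w·C_e + Q_r·C_b.
Rearranging, Q_w = Q_r·(C_std − C_b)/(C_e − C_std) = 96.0·(0.37 − 0.0635) / (1.28 − 0.37) = 32.33 m³/s.
= 2794 ML/d.

2790 ML/d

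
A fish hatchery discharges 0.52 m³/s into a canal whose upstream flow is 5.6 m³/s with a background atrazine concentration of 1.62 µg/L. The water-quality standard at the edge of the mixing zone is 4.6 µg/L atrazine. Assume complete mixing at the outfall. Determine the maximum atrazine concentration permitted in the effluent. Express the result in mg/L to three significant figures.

1.62 µg/L = 0.00162 mg/L.
4.6 µg/L = 0.0046 mg/L.
Mass balance: 0.0046·6.12 = 0.52·Cₑ + 5.6·0.00162.
Cₑ = (0.02815 − 0.009072) / 0.52 = 0.03669 mg/L.

0.0367 mg/L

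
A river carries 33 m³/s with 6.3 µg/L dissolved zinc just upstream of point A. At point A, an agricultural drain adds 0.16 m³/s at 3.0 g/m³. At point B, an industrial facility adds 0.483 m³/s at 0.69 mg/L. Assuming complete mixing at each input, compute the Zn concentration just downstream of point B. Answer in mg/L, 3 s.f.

6.3 µg/L = 0.0063 mg/L.
After input A: C = (33·0.0063 + 0.16·3) / 33.16 = 0.02074 mg/L.
After input B: C = (33.16·0.02074 + 0.483·0.69) / 33.64 = 0.03035 mg/L.

0.0304 mg/L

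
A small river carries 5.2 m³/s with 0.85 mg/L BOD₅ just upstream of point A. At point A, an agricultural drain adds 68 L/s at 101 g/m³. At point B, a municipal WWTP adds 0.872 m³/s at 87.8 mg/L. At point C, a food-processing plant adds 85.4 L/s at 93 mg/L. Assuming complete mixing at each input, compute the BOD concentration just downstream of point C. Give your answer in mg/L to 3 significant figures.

68 L/s = 0.068 m³/s.
After input A: C = (5.2·0.85 + 0.068·101) / 5.268 = 2.143 mg/L.
After input B: C = (5.268·2.143 + 0.872·87.8) / 6.14 = 14.31 mg/L.
85.4 L/s = 0.0854 m³/s.
After input C: C = (6.14·14.31 + 0.0854·93) / 6.225 = 15.39 mg/L.

15.4 mg/L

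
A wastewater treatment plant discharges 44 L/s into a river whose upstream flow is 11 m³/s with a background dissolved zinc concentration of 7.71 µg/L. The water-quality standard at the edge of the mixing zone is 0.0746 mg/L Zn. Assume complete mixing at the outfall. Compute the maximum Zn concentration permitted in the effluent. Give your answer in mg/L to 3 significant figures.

44 L/s = 0.044 m³/s.
7.71 µg/L = 0.00771 mg/L.
Mass balance: 0.0746·11.04 = 0.044·Cₑ + 11·0.00771.
Cₑ = (0.8239 − 0.08481) / 0.044 = 16.8 mg/L.

16.8 mg/L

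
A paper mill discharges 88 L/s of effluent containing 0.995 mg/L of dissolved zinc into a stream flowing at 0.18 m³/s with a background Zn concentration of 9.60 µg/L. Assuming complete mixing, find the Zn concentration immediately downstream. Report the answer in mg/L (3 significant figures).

88 L/s = 0.088 m³/s.
9.60 µg/L = 0.0096 mg/L.
Conservation of mass across the mixing zone: C = (0.088·0.995 + 0.18·0.0096) / (0.088 + 0.18) = 0.08929/0.268 = 0.3332 mg/L.

0.333 mg/L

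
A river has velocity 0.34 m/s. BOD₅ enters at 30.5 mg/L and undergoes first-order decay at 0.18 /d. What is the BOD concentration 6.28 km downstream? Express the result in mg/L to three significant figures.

29.3 mg/L

Travel time t = 6.28 km / 0.34 m/s = 6280/0.34 = 1.847e+04 s = 0.2138 d.
First-order decay: C = 30.5·exp(−0.18·0.2138) = 30.5·0.9623 = 29.35 mg/L.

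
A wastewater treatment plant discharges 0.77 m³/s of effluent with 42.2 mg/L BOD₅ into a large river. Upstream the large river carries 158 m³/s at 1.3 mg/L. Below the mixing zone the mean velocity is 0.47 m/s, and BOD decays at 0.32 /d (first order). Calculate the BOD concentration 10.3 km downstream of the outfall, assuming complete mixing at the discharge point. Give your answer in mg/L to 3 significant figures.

After complete mixing, C₀ = (0.77·42.2 + 158·1.3) / 158.8 = 1.498 mg/L.
Travel time t = 1.03e+04 m / 0.47 m/s = 2.191e+04 s = 0.2536 d.
C = 1.498·exp(−0.32·0.2536) = 1.498·0.922 = 1.382 mg/L.

1.38 mg/L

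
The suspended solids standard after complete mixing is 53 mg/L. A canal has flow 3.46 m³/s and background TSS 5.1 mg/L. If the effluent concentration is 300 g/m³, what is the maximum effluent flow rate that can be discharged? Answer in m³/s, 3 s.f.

Mass balance at complete mixing: C_std·(Q_w + Q_r) = Q_w·C_e + Q_r·C_b.
Rearranging, Q_w = Q_r·(C_std − C_b)/(C_e − C_std) = 3.46·(53 − 5.1) / (300 − 53) = 0.671 m³/s.

0.671 m³/s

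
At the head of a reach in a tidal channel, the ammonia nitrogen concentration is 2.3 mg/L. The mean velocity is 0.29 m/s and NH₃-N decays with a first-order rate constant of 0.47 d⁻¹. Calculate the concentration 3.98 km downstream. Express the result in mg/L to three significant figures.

Travel time t = 3.98 km / 0.29 m/s = 3980/0.29 = 1.372e+04 s = 0.1588 d.
First-order decay: C = 2.3·exp(−0.47·0.1588) = 2.3·0.9281 = 2.135 mg/L.

2.13 mg/L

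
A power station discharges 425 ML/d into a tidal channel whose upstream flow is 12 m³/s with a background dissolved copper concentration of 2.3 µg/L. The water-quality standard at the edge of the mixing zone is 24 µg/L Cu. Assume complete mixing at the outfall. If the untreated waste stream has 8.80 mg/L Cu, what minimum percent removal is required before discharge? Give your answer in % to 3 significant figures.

99.1 %

425 ML/d = 4.919 m³/s.
2.3 µg/L = 0.0023 mg/L.
24 µg/L = 0.024 mg/L.
Mass balance: 0.024·16.92 = 4.919·Cₑ + 12·0.0023.
Cₑ = (0.4061 − 0.0276) / 4.919 = 0.07694 mg/L.
Required removal = 1 − 0.07694/8.80 = 99.13 %.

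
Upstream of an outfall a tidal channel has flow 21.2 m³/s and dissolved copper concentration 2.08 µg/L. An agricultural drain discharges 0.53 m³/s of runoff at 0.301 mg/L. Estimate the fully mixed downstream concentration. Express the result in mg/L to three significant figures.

2.08 µg/L = 0.00208 mg/L.
By mass balance at complete mixing, C = (0.53·0.301 + 21.2·0.00208) / (0.53 + 21.2) = 0.2036/21.73 = 0.009371 mg/L.

0.00937 mg/L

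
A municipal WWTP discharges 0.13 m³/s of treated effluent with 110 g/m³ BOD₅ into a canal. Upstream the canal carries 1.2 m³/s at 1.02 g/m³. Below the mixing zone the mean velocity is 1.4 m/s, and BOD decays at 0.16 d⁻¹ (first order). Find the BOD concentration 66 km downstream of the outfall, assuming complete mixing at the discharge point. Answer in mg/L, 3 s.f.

After complete mixing, C₀ = (0.13·110 + 1.2·1.02) / 1.33 = 11.67 mg/L.
Travel time t = 6.6e+04 m / 1.4 m/s = 4.714e+04 s = 0.5456 d.
C = 11.67·exp(−0.16·0.5456) = 11.67·0.9164 = 10.7 mg/L.

10.7 mg/L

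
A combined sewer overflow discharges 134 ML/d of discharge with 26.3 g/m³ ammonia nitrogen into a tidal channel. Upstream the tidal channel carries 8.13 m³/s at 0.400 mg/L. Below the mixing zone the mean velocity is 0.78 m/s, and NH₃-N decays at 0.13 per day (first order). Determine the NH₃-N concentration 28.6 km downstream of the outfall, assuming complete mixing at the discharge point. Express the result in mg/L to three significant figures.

4.31 mg/L

134 ML/d = 1.551 m³/s.
After complete mixing, C₀ = (1.551·26.3 + 8.13·0.4) / 9.681 = 4.549 mg/L.
Travel time t = 2.86e+04 m / 0.78 m/s = 3.667e+04 s = 0.4244 d.
C = 4.549·exp(−0.13·0.4244) = 4.549·0.9463 = 4.305 mg/L.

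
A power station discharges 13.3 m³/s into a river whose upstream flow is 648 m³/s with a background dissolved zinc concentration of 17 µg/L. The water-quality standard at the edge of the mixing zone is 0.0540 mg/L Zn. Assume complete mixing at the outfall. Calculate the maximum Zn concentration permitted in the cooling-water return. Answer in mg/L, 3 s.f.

17 µg/L = 0.017 mg/L.
Mass balance: 0.054·661.3 = 13.3·Cₑ + 648·0.017.
Cₑ = (35.71 − 11.02) / 13.3 = 1.857 mg/L.

1.86 mg/L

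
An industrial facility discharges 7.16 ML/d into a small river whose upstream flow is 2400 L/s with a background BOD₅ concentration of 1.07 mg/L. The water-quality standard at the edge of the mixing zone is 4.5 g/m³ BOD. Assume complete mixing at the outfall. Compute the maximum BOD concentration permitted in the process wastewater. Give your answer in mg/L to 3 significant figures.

7.16 ML/d = 0.08287 m³/s.
2400 L/s = 2.4 m³/s.
Mass balance: 4.5·2.483 = 0.08287·Cₑ + 2.4·1.07.
Cₑ = (11.17 − 2.568) / 0.08287 = 103.8 mg/L.

104 mg/L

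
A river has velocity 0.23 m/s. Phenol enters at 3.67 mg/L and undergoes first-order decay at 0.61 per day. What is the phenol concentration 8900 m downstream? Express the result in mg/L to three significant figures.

Travel time t = 8900 m / 0.23 m/s = 8900/0.23 = 3.87e+04 s = 0.4479 d.
First-order decay: C = 3.67·exp(−0.61·0.4479) = 3.67·0.7609 = 2.793 mg/L.

2.79 mg/L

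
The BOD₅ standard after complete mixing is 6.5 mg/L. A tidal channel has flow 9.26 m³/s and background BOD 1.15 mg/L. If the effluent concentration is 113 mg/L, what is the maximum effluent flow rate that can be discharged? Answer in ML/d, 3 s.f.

40.2 ML/d

Mass balance at complete mixing: C_std·(Q_w + Q_r) = Q_w·C_e + Q_r·C_b.
Rearranging, Q_w = Q_r·(C_std − C_b)/(C_e − C_std) = 9.26·(6.5 − 1.15) / (113 − 6.5) = 0.4652 m³/s.
= 40.19 ML/d.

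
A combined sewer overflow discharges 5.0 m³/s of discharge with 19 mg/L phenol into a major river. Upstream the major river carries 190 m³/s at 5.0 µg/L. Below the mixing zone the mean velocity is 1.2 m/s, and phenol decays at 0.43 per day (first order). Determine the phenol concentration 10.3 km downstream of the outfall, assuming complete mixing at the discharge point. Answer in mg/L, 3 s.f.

5.0 µg/L = 0.005 mg/L.
After complete mixing, C₀ = (5·19 + 190·0.005) / 195 = 0.4921 mg/L.
Travel time t = 1.03e+04 m / 1.2 m/s = 8583 s = 0.09934 d.
C = 0.4921·exp(−0.43·0.09934) = 0.4921·0.9582 = 0.4715 mg/L.

0.471 mg/L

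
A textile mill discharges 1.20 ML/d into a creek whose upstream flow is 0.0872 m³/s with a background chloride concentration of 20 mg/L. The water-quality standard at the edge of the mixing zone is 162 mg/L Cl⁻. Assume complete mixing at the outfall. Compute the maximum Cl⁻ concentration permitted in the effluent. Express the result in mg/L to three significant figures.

1050 mg/L

1.20 ML/d = 0.01389 m³/s.
Mass balance: 162·0.1011 = 0.01389·Cₑ + 0.0872·20.
Cₑ = (16.38 − 1.744) / 0.01389 = 1054 mg/L.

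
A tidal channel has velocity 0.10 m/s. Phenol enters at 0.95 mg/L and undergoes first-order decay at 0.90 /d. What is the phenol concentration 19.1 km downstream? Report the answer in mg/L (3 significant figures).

Travel time t = 19.1 km / 0.10 m/s = 1.91e+04/0.10 = 1.91e+05 s = 2.211 d.
First-order decay: C = 0.95·exp(−0.90·2.211) = 0.95·0.1368 = 0.1299 mg/L.

0.130 mg/L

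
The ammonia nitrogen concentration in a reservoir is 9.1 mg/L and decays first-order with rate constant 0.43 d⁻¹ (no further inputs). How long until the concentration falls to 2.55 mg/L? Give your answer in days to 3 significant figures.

2.96 d

t = ln(C₀/C)/k = ln(9.1/2.55)/0.43 = 1.272/0.43 = 2.959 d.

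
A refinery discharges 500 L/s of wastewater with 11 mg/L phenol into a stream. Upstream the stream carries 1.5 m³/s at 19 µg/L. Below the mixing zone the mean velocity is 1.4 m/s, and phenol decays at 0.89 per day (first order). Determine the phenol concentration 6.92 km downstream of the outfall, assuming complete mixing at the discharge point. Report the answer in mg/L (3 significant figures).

2.63 mg/L

500 L/s = 0.5 m³/s.
19 µg/L = 0.019 mg/L.
After complete mixing, C₀ = (0.5·11 + 1.5·0.019) / 2 = 2.764 mg/L.
Travel time t = 6920 m / 1.4 m/s = 4943 s = 0.05721 d.
C = 2.764·exp(−0.89·0.05721) = 2.764·0.9504 = 2.627 mg/L.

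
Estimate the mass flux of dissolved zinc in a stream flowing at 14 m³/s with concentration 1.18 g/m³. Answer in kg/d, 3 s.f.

Mass flux = Q·C = 14 m³/s × 1.18 g/m³ = 16.52 g/s.
= 16.52 g/s × 86.4 = 1427 kg/d.

1430 kg/d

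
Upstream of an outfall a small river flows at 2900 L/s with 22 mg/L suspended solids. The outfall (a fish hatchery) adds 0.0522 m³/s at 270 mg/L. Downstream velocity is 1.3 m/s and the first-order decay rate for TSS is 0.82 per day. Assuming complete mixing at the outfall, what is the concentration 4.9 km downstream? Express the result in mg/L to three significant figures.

25.5 mg/L

2900 L/s = 2.9 m³/s.
After complete mixing, C₀ = (0.0522·270 + 2.9·22) / 2.952 = 26.39 mg/L.
Travel time t = 4900 m / 1.3 m/s = 3769 s = 0.04363 d.
C = 26.39·exp(−0.82·0.04363) = 26.39·0.9649 = 25.46 mg/L.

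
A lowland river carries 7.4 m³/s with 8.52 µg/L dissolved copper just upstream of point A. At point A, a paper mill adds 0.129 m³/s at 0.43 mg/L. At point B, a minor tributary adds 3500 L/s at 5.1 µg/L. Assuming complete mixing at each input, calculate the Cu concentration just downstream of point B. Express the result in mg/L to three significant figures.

8.52 µg/L = 0.00852 mg/L.
After input A: C = (7.4·0.00852 + 0.129·0.43) / 7.529 = 0.01574 mg/L.
3500 L/s = 3.5 m³/s.
5.1 µg/L = 0.0051 mg/L.
After input B: C = (7.529·0.01574 + 3.5·0.0051) / 11.03 = 0.01236 mg/L.

0.0124 mg/L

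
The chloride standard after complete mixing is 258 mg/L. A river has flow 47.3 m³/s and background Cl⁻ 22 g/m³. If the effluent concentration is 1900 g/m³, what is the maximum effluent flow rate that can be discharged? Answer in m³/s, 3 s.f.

Mass balance at complete mixing: C_std·(Q_w + Q_r) = Q_w·C_e + Q_r·C_b.
Rearranging, Q_w = Q_r·(C_std − C_b)/(C_e − C_std) = 47.3·(258 − 22) / (1900 − 258) = 6.798 m³/s.

6.80 m³/s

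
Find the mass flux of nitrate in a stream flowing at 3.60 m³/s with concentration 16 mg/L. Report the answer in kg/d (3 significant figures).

Mass flux = Q·C = 3.6 m³/s × 16 g/m³ = 57.6 g/s.
= 57.6 g/s × 86.4 = 4977 kg/d.

4980 kg/d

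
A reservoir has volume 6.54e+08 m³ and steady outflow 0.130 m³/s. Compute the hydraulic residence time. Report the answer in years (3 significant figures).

Q = 0.130 m³/s × 3.156e+07 s/yr = 4.102e+06 m³/yr.
Hydraulic residence time τ = V/Q = 6.54e+08/4.102e+06 = 159.4 yr.

159 yr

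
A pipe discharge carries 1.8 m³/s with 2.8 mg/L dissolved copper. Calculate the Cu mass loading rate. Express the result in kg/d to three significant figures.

Mass flux = Q·C = 1.8 m³/s × 2.8 g/m³ = 5.04 g/s.
= 5.04 g/s × 86.4 = 435.5 kg/d.

435 kg/d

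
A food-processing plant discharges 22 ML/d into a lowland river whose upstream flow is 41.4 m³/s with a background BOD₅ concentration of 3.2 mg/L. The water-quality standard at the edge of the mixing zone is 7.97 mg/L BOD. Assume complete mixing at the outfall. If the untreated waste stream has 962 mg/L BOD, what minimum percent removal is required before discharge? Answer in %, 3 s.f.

18.6 %

22 ML/d = 0.2546 m³/s.
Mass balance: 7.97·41.65 = 0.2546·Cₑ + 41.4·3.2.
Cₑ = (332 − 132.5) / 0.2546 = 783.5 mg/L.
Required removal = 1 − 783.5/962 = 18.55 %.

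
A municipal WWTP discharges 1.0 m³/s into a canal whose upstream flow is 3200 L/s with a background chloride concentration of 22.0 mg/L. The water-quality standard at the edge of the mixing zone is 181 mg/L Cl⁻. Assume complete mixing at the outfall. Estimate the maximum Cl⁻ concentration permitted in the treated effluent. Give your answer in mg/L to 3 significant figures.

3200 L/s = 3.2 m³/s.
Mass balance: 181·4.2 = 1·Cₑ + 3.2·22.
Cₑ = (760.2 − 70.4) / 1 = 689.8 mg/L.

690 mg/L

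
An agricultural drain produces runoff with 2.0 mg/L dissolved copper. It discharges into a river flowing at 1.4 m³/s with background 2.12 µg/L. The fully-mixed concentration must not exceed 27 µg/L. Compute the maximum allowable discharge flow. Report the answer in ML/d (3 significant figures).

2.12 µg/L = 0.00212 mg/L.
27 µg/L = 0.027 mg/L.
Mass balance at complete mixing: C_std·(Q_w + Q_r) = Q_w·C_e + Q_r·C_b.
Rearranging, Q_w = Q_r·(C_std − C_b)/(C_e − C_std) = 1.4·(0.027 − 0.00212) / (2 − 0.027) = 0.01765 m³/s.
= 1.525 ML/d.

1.53 ML/d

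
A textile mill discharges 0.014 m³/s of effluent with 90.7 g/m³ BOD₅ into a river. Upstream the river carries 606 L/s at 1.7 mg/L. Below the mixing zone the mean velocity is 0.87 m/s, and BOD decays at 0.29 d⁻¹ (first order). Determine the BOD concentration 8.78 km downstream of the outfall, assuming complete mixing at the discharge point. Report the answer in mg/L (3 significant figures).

3.59 mg/L

606 L/s = 0.606 m³/s.
After complete mixing, C₀ = (0.014·90.7 + 0.606·1.7) / 0.62 = 3.71 mg/L.
Travel time t = 8780 m / 0.87 m/s = 1.009e+04 s = 0.1168 d.
C = 3.71·exp(−0.29·0.1168) = 3.71·0.9667 = 3.586 mg/L.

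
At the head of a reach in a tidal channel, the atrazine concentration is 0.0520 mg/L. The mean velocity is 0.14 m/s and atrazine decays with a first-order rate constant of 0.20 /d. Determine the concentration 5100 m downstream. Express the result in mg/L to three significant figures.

Travel time t = 5100 m / 0.14 m/s = 5100/0.14 = 3.643e+04 s = 0.4216 d.
First-order decay: C = 0.0520·exp(−0.20·0.4216) = 0.0520·0.9191 = 0.04779 mg/L.

0.0478 mg/L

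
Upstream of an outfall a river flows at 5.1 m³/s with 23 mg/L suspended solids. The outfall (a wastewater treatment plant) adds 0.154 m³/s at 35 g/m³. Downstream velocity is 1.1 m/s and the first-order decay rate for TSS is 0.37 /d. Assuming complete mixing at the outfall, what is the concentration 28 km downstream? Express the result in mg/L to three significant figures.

After complete mixing, C₀ = (0.154·35 + 5.1·23) / 5.254 = 23.35 mg/L.
Travel time t = 2.8e+04 m / 1.1 m/s = 2.545e+04 s = 0.2946 d.
C = 23.35·exp(−0.37·0.2946) = 23.35·0.8967 = 20.94 mg/L.

20.9 mg/L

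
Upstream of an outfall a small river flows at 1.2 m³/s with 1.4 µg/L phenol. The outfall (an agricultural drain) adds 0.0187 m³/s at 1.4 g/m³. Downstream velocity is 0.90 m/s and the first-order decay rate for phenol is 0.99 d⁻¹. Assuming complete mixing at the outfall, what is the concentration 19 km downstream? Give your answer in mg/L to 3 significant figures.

0.0179 mg/L

1.4 µg/L = 0.0014 mg/L.
After complete mixing, C₀ = (0.0187·1.4 + 1.2·0.0014) / 1.219 = 0.02286 mg/L.
Travel time t = 1.9e+04 m / 0.90 m/s = 2.111e+04 s = 0.2443 d.
C = 0.02286·exp(−0.99·0.2443) = 0.02286·0.7851 = 0.01795 mg/L.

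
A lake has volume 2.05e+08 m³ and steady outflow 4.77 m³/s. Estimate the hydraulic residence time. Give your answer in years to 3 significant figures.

Q = 4.77 m³/s × 3.156e+07 s/yr = 1.505e+08 m³/yr.
Hydraulic residence time τ = V/Q = 2.05e+08/1.505e+08 = 1.362 yr.

1.36 yr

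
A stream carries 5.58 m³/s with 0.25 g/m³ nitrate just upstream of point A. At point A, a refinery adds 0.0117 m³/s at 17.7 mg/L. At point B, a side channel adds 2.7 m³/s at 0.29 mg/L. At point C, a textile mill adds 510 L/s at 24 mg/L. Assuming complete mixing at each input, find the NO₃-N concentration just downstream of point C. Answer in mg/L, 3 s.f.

1.66 mg/L

After input A: C = (5.58·0.25 + 0.0117·17.7) / 5.592 = 0.2865 mg/L.
After input B: C = (5.592·0.2865 + 2.7·0.29) / 8.292 = 0.2876 mg/L.
510 L/s = 0.51 m³/s.
After input C: C = (8.292·0.2876 + 0.51·24) / 8.802 = 1.662 mg/L.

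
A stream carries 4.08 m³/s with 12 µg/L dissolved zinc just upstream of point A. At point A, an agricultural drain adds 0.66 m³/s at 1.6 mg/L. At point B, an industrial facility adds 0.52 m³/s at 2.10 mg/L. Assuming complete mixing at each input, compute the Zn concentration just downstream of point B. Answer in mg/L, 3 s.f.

0.418 mg/L

12 µg/L = 0.012 mg/L.
After input A: C = (4.08·0.012 + 0.66·1.6) / 4.74 = 0.2331 mg/L.
After input B: C = (4.74·0.2331 + 0.52·2.1) / 5.26 = 0.4177 mg/L.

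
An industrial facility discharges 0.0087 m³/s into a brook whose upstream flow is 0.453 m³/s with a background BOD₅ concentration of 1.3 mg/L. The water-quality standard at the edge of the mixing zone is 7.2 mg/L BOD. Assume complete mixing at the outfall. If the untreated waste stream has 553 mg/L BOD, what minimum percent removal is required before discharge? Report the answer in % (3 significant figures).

Mass balance: 7.2·0.4617 = 0.0087·Cₑ + 0.453·1.3.
Cₑ = (3.324 − 0.5889) / 0.0087 = 314.4 mg/L.
Required removal = 1 − 314.4/553 = 43.15 %.

43.1 %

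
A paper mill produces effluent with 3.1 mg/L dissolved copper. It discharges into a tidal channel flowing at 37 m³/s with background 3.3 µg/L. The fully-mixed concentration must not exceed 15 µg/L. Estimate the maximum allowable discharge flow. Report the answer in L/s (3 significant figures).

140 L/s

3.3 µg/L = 0.0033 mg/L.
15 µg/L = 0.015 mg/L.
Mass balance at complete mixing: C_std·(Q_w + Q_r) = Q_w·C_e + Q_r·C_b.
Rearranging, Q_w = Q_r·(C_std − C_b)/(C_e − C_std) = 37·(0.015 − 0.0033) / (3.1 − 0.015) = 0.1403 m³/s.
= 140.3 L/s.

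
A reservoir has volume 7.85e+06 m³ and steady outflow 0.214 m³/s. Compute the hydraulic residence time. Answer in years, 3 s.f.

Q = 0.214 m³/s × 3.156e+07 s/yr = 6.753e+06 m³/yr.
Hydraulic residence time τ = V/Q = 7.85e+06/6.753e+06 = 1.162 yr.

1.16 yr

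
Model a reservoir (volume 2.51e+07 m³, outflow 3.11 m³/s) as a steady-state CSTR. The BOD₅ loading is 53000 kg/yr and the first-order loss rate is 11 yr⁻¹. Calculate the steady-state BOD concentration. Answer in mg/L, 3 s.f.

Outflow Q = 3.11 m³/s × 3.156e+07 s/yr = 9.814e+07 m³/yr.
Steady-state CSTR mass balance: W = Q·C + k·V·C, so C = W/(Q + kV).
Q + kV = 9.814e+07 + 11·2.51e+07 = 3.742e+08 m³/yr.
C = 53000/3.742e+08 = 0.0001416 kg/m³ = 0.1416 mg/L.

0.142 mg/L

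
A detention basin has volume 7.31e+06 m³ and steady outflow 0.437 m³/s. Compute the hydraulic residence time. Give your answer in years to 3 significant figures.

0.530 yr

Q = 0.437 m³/s × 3.156e+07 s/yr = 1.379e+07 m³/yr.
Hydraulic residence time τ = V/Q = 7.31e+06/1.379e+07 = 0.5301 yr.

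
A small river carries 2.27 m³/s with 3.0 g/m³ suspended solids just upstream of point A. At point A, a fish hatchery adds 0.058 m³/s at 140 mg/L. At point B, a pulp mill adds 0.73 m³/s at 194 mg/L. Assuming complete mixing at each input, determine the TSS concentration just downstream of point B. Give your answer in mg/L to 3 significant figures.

51.2 mg/L

After input A: C = (2.27·3 + 0.058·140) / 2.328 = 6.413 mg/L.
After input B: C = (2.328·6.413 + 0.73·194) / 3.058 = 51.19 mg/L.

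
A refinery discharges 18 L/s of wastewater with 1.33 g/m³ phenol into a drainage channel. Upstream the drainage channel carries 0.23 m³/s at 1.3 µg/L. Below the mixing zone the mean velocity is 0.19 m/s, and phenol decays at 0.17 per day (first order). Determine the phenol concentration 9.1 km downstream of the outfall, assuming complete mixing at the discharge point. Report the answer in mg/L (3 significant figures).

18 L/s = 0.018 m³/s.
1.3 µg/L = 0.0013 mg/L.
After complete mixing, C₀ = (0.018·1.33 + 0.23·0.0013) / 0.248 = 0.09774 mg/L.
Travel time t = 9100 m / 0.19 m/s = 4.789e+04 s = 0.5543 d.
C = 0.09774·exp(−0.17·0.5543) = 0.09774·0.9101 = 0.08895 mg/L.

0.0889 mg/L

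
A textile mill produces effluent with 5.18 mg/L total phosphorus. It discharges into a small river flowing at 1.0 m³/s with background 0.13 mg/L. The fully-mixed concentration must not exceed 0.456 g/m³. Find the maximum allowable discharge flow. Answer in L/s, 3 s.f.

69.0 L/s

Mass balance at complete mixing: C_std·(Q_w + Q_r) = Q_w·C_e + Q_r·C_b.
Rearranging, Q_w = Q_r·(C_std − C_b)/(C_e − C_std) = 1.0·(0.456 − 0.13) / (5.18 − 0.456) = 0.06901 m³/s.
= 69.01 L/s.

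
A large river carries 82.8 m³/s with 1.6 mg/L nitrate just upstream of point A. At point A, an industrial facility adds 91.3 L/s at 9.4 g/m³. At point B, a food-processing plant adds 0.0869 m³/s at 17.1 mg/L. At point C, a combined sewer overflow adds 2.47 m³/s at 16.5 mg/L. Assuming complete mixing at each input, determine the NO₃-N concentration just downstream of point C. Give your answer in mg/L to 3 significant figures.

91.3 L/s = 0.0913 m³/s.
After input A: C = (82.8·1.6 + 0.0913·9.4) / 82.89 = 1.609 mg/L.
After input B: C = (82.89·1.609 + 0.0869·17.1) / 82.98 = 1.625 mg/L.
After input C: C = (82.98·1.625 + 2.47·16.5) / 85.45 = 2.055 mg/L.

2.05 mg/L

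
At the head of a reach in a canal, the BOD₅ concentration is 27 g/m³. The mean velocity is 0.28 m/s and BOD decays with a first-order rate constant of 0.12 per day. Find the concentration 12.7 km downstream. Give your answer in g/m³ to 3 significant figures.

25.4 g/m³

Travel time t = 12.7 km / 0.28 m/s = 1.27e+04/0.28 = 4.536e+04 s = 0.525 d.
First-order decay: C = 27·exp(−0.12·0.525) = 27·0.9389 = 25.35 g/m³.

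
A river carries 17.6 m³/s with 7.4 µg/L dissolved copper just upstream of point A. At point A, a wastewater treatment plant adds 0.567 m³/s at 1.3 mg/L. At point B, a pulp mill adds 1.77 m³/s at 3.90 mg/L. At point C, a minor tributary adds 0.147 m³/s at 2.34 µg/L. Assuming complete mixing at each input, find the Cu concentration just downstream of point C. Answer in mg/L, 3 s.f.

0.387 mg/L

7.4 µg/L = 0.0074 mg/L.
After input A: C = (17.6·0.0074 + 0.567·1.3) / 18.17 = 0.04774 mg/L.
After input B: C = (18.17·0.04774 + 1.77·3.9) / 19.94 = 0.3897 mg/L.
2.34 µg/L = 0.00234 mg/L.
After input C: C = (19.94·0.3897 + 0.147·0.00234) / 20.08 = 0.3869 mg/L.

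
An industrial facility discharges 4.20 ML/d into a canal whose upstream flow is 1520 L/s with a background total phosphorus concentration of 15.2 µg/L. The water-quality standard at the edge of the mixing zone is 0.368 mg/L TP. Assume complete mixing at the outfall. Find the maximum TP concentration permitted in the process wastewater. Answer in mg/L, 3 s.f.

4.20 ML/d = 0.04861 m³/s.
1520 L/s = 1.52 m³/s.
15.2 µg/L = 0.0152 mg/L.
Mass balance: 0.368·1.569 = 0.04861·Cₑ + 1.52·0.0152.
Cₑ = (0.5772 − 0.0231) / 0.04861 = 11.4 mg/L.

11.4 mg/L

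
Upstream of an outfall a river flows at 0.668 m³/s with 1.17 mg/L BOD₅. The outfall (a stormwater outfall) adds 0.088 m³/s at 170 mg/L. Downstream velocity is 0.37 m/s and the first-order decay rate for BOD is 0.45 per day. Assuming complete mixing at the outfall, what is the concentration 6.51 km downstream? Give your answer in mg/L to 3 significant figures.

After complete mixing, C₀ = (0.088·170 + 0.668·1.17) / 0.756 = 20.82 mg/L.
Travel time t = 6510 m / 0.37 m/s = 1.759e+04 s = 0.2036 d.
C = 20.82·exp(−0.45·0.2036) = 20.82·0.9124 = 19 mg/L.

19.0 mg/L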